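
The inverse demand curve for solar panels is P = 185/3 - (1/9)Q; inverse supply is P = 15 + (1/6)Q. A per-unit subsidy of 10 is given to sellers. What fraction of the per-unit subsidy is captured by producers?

Producer share = 0.6

Pre-subsidy: 185/3 - (1/9)Q = 15 + (1/6)Q gives Q* = 168 and P* = 43.
With the subsidy, sellers receive Ps = Pb + 10 for each unit, where Pb is the price buyers pay.
On the curves, Pb = 185/3 - (1/9)Q and Ps = 15 + (1/6)Q; the wedge Ps − Pb = 10 gives 15 + (1/6)Q − (185/3 - (1/9)Q) = 10, so Q' = 204.
Then Pb = 185/3 − (1/9)·204 = 39 and Ps = 15 + (1/6)·204 = 49.
Buyers' price falls by P* − Pb = 43 − 39 = 4; sellers' price rises by Ps − P* = 49 − 43 = 6.
So producers capture 6/10 = 0.6 of each unit of subsidy.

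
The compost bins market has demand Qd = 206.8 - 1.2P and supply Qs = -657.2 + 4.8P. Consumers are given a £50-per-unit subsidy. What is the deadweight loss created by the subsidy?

Pre-subsidy: 206.8 - 1.2P = -657.2 + 4.8P gives P* = 144, Q* = 34.
With the rebate, buyers effectively pay Pb = Ps − 50, where Ps is the price sellers receive.
Demand in terms of Ps becomes Qd = 206.8 − 1.2(Ps − 50) = 266.8 - 1.2Ps. Setting this equal to supply: 266.8 - 1.2Ps = -657.2 + 4.8Ps, so Ps = 154.
Buyers pay Pb = 154 − 50 = 104; Q' = -657.2 + 4.8·154 = 82.
The subsidy expands output by 82 − 34 = 48 past the efficient level; on those units the gap between marginal cost and willingness to pay runs from 0 up to 50.
DWL = ½ × 50 × 48 = 1200.

Deadweight loss = £1200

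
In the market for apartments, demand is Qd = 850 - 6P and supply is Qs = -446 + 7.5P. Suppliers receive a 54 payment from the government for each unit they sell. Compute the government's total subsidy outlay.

Government cost = 24516

Pre-subsidy: 850 - 6P = -446 + 7.5P gives P* = 96, Q* = 274.
With the subsidy, sellers receive Ps = Pb + 54 for each unit, where Pb is the price buyers pay.
Supply in terms of Pb becomes Qs = -446 + 7.5(Pb + 54) = -41 + 7.5Pb. Setting this equal to demand: 850 - 6Pb = -41 + 7.5Pb, so Pb = 66.
Sellers receive Ps = 66 + 54 = 120; Q' = 850 − 6·66 = 454.
Government outlay = subsidy × quantity = 54 × 454 = 24516.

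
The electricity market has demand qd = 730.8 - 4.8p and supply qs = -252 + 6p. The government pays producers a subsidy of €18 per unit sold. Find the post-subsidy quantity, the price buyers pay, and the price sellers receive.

Pre-subsidy: 730.8 - 4.8p = -252 + 6p gives p* = 91, q* = 294.
With the subsidy, sellers receive ps = pb + 18 for each unit, where pb is the price buyers pay.
Supply in terms of pb becomes qs = -252 + 6(pb + 18) = -144 + 6pb. Setting this equal to demand: 730.8 - 4.8pb = -144 + 6pb, so pb = 81.
Sellers receive ps = 81 + 18 = 99; q' = 730.8 − 4.8·81 = 342.

q' = 342; buyers pay €81; sellers receive €99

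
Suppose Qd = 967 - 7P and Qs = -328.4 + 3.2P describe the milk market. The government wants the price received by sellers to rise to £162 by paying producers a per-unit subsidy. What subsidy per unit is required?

At a seller price of 162, quantity supplied is -328.4 + 3.2·162 = 190.
Buyers absorb 190 only when they pay Pb with 967 − 7·Pb = 190, i.e. Pb = 111.
s = Ps − Pb = 162 − 111 = 51.

Required subsidy s = £51 per unit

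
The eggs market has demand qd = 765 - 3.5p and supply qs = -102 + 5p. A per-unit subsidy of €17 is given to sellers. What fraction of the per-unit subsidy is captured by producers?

Producer share = 7/17

Pre-subsidy: 765 - 3.5p = -102 + 5p gives p* = 102, q* = 408.
With the subsidy, sellers receive ps = pb + 17 for each unit, where pb is the price buyers pay.
Supply in terms of pb becomes qs = -102 + 5(pb + 17) = -17 + 5pb. Setting this equal to demand: 765 - 3.5pb = -17 + 5pb, so pb = 92.
Sellers receive ps = 92 + 17 = 109; q' = 765 − 3.5·92 = 443.
Buyers' price falls by p* − pb = 102 − 92 = 10; sellers' price rises by ps − p* = 109 − 102 = 7.
So producers capture 7/17 = 7/17 of each unit of subsidy.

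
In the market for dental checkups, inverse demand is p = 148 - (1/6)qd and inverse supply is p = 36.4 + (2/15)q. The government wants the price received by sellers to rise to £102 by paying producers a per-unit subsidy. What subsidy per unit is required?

At a seller price of 102, quantity supplied is -273 + 7.5·102 = 492.
Buyers absorb 492 only when they pay pb = 148 − (1/6)·492 = 66.
s = ps − pb = 102 − 66 = 36.

Required subsidy s = £36 per unit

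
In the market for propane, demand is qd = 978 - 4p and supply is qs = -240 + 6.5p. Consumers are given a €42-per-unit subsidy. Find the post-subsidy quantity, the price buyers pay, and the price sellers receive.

Pre-subsidy: 978 - 4p = -240 + 6.5p gives p* = 116, q* = 514.
With the rebate, buyers effectively pay pb = ps − 42, where ps is the price sellers receive.
Demand in terms of ps becomes qd = 978 − 4(ps − 42) = 1146 - 4ps. Setting this equal to supply: 1146 - 4ps = -240 + 6.5ps, so ps = 132.
Buyers pay pb = 132 − 42 = 90; q' = -240 + 6.5·132 = 618.

q' = 618; buyers pay €90; sellers receive €132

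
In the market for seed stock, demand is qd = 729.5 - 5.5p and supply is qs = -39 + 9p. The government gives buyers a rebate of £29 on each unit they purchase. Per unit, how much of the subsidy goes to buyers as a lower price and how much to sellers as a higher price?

Pre-subsidy: 729.5 - 5.5p = -39 + 9p gives p* = 53, q* = 438.
With the rebate, buyers effectively pay pb = ps − 29, where ps is the price sellers receive.
Demand in terms of ps becomes qd = 729.5 − 5.5(ps − 29) = 889 - 5.5ps. Setting this equal to supply: 889 - 5.5ps = -39 + 9ps, so ps = 64.
Buyers pay pb = 64 − 29 = 35; q' = -39 + 9·64 = 537.
Buyers' price falls by p* − pb = 53 − 35 = 18; sellers' price rises by ps − p* = 64 − 53 = 11.

Buyers gain £18 per unit; sellers gain £11 per unit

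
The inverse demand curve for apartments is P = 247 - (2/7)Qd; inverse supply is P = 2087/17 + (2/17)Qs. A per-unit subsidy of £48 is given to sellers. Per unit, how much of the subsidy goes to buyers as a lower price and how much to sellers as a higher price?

Pre-subsidy: 247 - (2/7)Q = 2087/17 + (2/17)Q gives Q* = 308 and P* = 159.
With the subsidy, sellers receive Ps = Pb + 48 for each unit, where Pb is the price buyers pay.
On the curves, Pb = 247 - (2/7)Q and Ps = 2087/17 + (2/17)Q; the wedge Ps − Pb = 48 gives 2087/17 + (2/17)Q − (247 - (2/7)Q) = 48, so Q' = 427.
Then Pb = 247 − (2/7)·427 = 125 and Ps = 2087/17 + (2/17)·427 = 173.
Buyers' price falls by P* − Pb = 159 − 125 = 34; sellers' price rises by Ps − P* = 173 − 159 = 14.

Buyers gain £34 per unit; sellers gain £14 per unit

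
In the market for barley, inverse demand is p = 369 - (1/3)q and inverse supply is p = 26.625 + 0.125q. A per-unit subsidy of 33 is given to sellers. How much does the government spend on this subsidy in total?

Pre-subsidy: 369 - (1/3)q = 26.625 + 0.125q gives q* = 747 and p* = 120.
With the subsidy, sellers receive ps = pb + 33 for each unit, where pb is the price buyers pay.
On the curves, pb = 369 - (1/3)q and ps = 26.625 + 0.125q; the wedge ps − pb = 33 gives 26.625 + 0.125q − (369 - (1/3)q) = 33, so q' = 819.
Then pb = 369 − (1/3)·819 = 96 and ps = 26.625 + 0.125·819 = 129.
Government outlay = subsidy × quantity = 33 × 819 = 27027.

Government cost = 27027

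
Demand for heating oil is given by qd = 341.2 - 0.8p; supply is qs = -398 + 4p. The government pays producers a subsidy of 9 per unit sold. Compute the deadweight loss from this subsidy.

Deadweight loss = 27

Pre-subsidy: 341.2 - 0.8p = -398 + 4p gives p* = 154, q* = 218.
With the subsidy, sellers receive ps = pb + 9 for each unit, where pb is the price buyers pay.
Supply in terms of pb becomes qs = -398 + 4(pb + 9) = -362 + 4pb. Setting this equal to demand: 341.2 - 0.8pb = -362 + 4pb, so pb = 146.5.
Sellers receive ps = 146.5 + 9 = 155.5; q' = 341.2 − 0.8·146.5 = 224.
The subsidy expands output by 224 − 218 = 6 past the efficient level; on those units the gap between marginal cost and willingness to pay runs from 0 up to 9.
DWL = ½ × 9 × 6 = 27.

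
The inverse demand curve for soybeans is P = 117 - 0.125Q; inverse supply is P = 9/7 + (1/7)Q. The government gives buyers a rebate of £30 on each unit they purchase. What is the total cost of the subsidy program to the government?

Pre-subsidy: 117 - 0.125Q = 9/7 + (1/7)Q gives Q* = 432 and P* = 63.
With the rebate, buyers effectively pay Pb = Ps − 30, where Ps is the price sellers receive.
On the curves, Pb = 117 - 0.125Q and Ps = 9/7 + (1/7)Q; the wedge Ps − Pb = 30 gives 9/7 + (1/7)Q − (117 - 0.125Q) = 30, so Q' = 544.
Then Pb = 117 − 0.125·544 = 49 and Ps = 9/7 + (1/7)·544 = 79.
Government outlay = subsidy × quantity = 30 × 544 = 16320.

Government cost = £16320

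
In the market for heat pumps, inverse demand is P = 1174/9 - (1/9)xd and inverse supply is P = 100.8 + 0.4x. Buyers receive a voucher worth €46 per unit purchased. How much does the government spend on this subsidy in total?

Pre-subsidy: 1174/9 - (1/9)x = 100.8 + 0.4x gives x* = 58 and P* = 124.
With the rebate, buyers effectively pay Pb = Ps − 46, where Ps is the price sellers receive.
On the curves, Pb = 1174/9 - (1/9)x and Ps = 100.8 + 0.4x; the wedge Ps − Pb = 46 gives 100.8 + 0.4x − (1174/9 - (1/9)x) = 46, so x' = 148.
Then Pb = 1174/9 − (1/9)·148 = 114 and Ps = 100.8 + 0.4·148 = 160.
Government outlay = subsidy × quantity = 46 × 148 = 6808.

Government cost = €6808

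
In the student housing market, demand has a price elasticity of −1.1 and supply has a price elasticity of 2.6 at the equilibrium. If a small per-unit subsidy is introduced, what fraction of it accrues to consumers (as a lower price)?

Consumer share = 26/37

For a small subsidy around the equilibrium, the benefit split depends on the relative slopes, which at a point are proportional to the elasticities.
Buyer share = εs/(εs + |εd|) = 2.6/(2.6 + 1.1) = 26/37; seller share = |εd|/(εs + |εd|) = 11/37.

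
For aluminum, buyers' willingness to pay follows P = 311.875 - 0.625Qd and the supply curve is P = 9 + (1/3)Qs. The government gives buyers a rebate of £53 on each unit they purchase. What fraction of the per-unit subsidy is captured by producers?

Producer share = 8/23

Pre-subsidy: 311.875 - 0.625Q = 9 + (1/3)Q gives Q* = 7269/23 and P* = 2630/23.
With the rebate, buyers effectively pay Pb = Ps − 53, where Ps is the price sellers receive.
On the curves, Pb = 311.875 - 0.625Q and Ps = 9 + (1/3)Q; the wedge Ps − Pb = 53 gives 9 + (1/3)Q − (311.875 - 0.625Q) = 53, so Q' = 8541/23.
Then Pb = 311.875 − 0.625·(8541/23) = 1835/23 and Ps = 9 + (1/3)·(8541/23) = 3054/23.
Buyers' price falls by P* − Pb = 2630/23 − 1835/23 = 795/23; sellers' price rises by Ps − P* = 3054/23 − 2630/23 = 424/23.
So producers capture (424/23)/53 = 8/23 of each unit of subsidy.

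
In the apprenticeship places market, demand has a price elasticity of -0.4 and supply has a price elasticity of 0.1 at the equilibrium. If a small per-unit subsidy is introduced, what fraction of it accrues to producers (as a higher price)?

For a small subsidy around the equilibrium, the benefit split depends on the relative slopes, which at a point are proportional to the elasticities.
Buyer share = εs/(εs + |εd|) = 0.1/(0.1 + 0.4) = 0.2; seller share = |εd|/(εs + |εd|) = 0.8.
So producers capture 0.8 of the subsidy.

Producer share = 0.8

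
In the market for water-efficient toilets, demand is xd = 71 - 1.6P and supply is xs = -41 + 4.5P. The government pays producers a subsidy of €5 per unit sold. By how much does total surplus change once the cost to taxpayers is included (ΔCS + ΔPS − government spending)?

Pre-subsidy: 71 - 1.6P = -41 + 4.5P gives P* = 1120/61, x* = 2539/61.
With the subsidy, sellers receive Ps = Pb + 5 for each unit, where Pb is the price buyers pay.
Supply in terms of Pb becomes xs = -41 + 4.5(Pb + 5) = -18.5 + 4.5Pb. Setting this equal to demand: 71 - 1.6Pb = -18.5 + 4.5Pb, so Pb = 895/61.
Sellers receive Ps = 895/61 + 5 = 1200/61; x' = 71 − 1.6·(895/61) = 2899/61.
ΔCS = ½(2539/61 + 2899/61)(1120/61 − 895/61) = 611775/3721; ΔPS = ½(2539/61 + 2899/61)(1200/61 − 1120/61) = 217520/3721.
Government spending = 5 × 2899/61 = 14495/61.
Net change = 611775/3721 + 217520/3721 − 14495/61 = -900/61. The loss equals the DWL triangle ½·5·360/61.

Net change in total surplus = -900/61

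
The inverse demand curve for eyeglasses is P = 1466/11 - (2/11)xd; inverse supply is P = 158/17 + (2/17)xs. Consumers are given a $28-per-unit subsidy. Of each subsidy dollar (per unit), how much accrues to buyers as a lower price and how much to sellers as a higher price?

Pre-subsidy: 1466/11 - (2/11)x = 158/17 + (2/17)x gives x* = 414 and P* = 58.
With the rebate, buyers effectively pay Pb = Ps − 28, where Ps is the price sellers receive.
On the curves, Pb = 1466/11 - (2/11)x and Ps = 158/17 + (2/17)x; the wedge Ps − Pb = 28 gives 158/17 + (2/17)x − (1466/11 - (2/11)x) = 28, so x' = 507.5.
Then Pb = 1466/11 − (2/11)·507.5 = 41 and Ps = 158/17 + (2/17)·507.5 = 69.
Buyers' price falls by P* − Pb = 58 − 41 = 17; sellers' price rises by Ps − P* = 69 − 58 = 11.

Buyers gain $17 per unit; sellers gain $11 per unit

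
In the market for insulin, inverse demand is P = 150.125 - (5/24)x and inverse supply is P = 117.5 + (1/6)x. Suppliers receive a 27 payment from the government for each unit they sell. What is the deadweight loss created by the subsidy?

Deadweight loss = 972

Pre-subsidy: 150.125 - (5/24)x = 117.5 + (1/6)x gives x* = 87 and P* = 132.
With the subsidy, sellers receive Ps = Pb + 27 for each unit, where Pb is the price buyers pay.
On the curves, Pb = 150.125 - (5/24)x and Ps = 117.5 + (1/6)x; the wedge Ps − Pb = 27 gives 117.5 + (1/6)x − (150.125 - (5/24)x) = 27, so x' = 159.
Then Pb = 150.125 − (5/24)·159 = 117 and Ps = 117.5 + (1/6)·159 = 144.
The subsidy expands output by 159 − 87 = 72 past the efficient level; on those units the gap between marginal cost and willingness to pay runs from 0 up to 27.
DWL = ½ × 27 × 72 = 972.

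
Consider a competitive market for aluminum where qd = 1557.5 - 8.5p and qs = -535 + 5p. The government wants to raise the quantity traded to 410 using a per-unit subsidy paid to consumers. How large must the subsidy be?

Required subsidy s = 54 per unit

At q = 410, invert demand for the buyer price: pb = (1557.5 − 410)/8.5 = 135; invert supply for the seller price: ps = (410 − (-535))/5 = 189.
The subsidy must fill the gap: s = ps − pb = 189 − 135 = 54.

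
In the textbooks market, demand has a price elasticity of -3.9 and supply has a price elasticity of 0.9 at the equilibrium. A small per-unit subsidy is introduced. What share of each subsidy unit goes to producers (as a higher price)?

Producer share = 0.8125

For a small subsidy around the equilibrium, the benefit split depends on the relative slopes, which at a point are proportional to the elasticities.
Buyer share = εs/(εs + |εd|) = 0.9/(0.9 + 3.9) = 0.1875; seller share = |εd|/(εs + |εd|) = 0.8125.
So producers capture 0.8125 of the subsidy.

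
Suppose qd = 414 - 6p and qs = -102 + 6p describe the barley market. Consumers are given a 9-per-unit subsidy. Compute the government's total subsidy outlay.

Pre-subsidy: 414 - 6p = -102 + 6p gives p* = 43, q* = 156.
With the rebate, buyers effectively pay pb = ps − 9, where ps is the price sellers receive.
Demand in terms of ps becomes qd = 414 − 6(ps − 9) = 468 - 6ps. Setting this equal to supply: 468 - 6ps = -102 + 6ps, so ps = 47.5.
Buyers pay pb = 47.5 − 9 = 38.5; q' = -102 + 6·47.5 = 183.
Government outlay = subsidy × quantity = 9 × 183 = 1647.

Government cost = 1647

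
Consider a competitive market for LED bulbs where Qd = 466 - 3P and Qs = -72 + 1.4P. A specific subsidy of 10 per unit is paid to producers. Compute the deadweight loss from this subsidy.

Deadweight loss = 525/11

Pre-subsidy: 466 - 3P = -72 + 1.4P gives P* = 1345/11, Q* = 1091/11.
With the subsidy, sellers receive Ps = Pb + 10 for each unit, where Pb is the price buyers pay.
Supply in terms of Pb becomes Qs = -72 + 1.4(Pb + 10) = -58 + 1.4Pb. Setting this equal to demand: 466 - 3Pb = -58 + 1.4Pb, so Pb = 1310/11.
Sellers receive Ps = 1310/11 + 10 = 1420/11; Q' = 466 − 3·(1310/11) = 1196/11.
The subsidy expands output by 1196/11 − 1091/11 = 105/11 past the efficient level; on those units the gap between marginal cost and willingness to pay runs from 0 up to 10.
DWL = ½ × 10 × 105/11 = 525/11.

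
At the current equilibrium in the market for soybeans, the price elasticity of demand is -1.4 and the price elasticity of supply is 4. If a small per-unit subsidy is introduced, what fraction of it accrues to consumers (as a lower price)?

Consumer share = 20/27

For a small subsidy around the equilibrium, the benefit split depends on the relative slopes, which at a point are proportional to the elasticities.
Buyer share = εs/(εs + |εd|) = 4/(4 + 1.4) = 20/27; seller share = |εd|/(εs + |εd|) = 7/27.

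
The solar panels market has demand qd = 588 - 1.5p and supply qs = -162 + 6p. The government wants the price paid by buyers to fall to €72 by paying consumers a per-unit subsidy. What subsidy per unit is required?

Required subsidy s = €35 per unit

At a buyer price of 72, quantity demanded is 588 − 1.5·72 = 480.
Sellers supply 480 only when they receive ps with -162 + 6·ps = 480, i.e. ps = 107.
s = ps − pb = 107 − 72 = 35.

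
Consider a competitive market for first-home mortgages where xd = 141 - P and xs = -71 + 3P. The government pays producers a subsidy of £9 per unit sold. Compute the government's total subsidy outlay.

Government cost = £852.75

Pre-subsidy: 141 - P = -71 + 3P gives P* = 53, x* = 88.
With the subsidy, sellers receive Ps = Pb + 9 for each unit, where Pb is the price buyers pay.
Supply in terms of Pb becomes xs = -71 + 3(Pb + 9) = -44 + 3Pb. Setting this equal to demand: 141 - Pb = -44 + 3Pb, so Pb = 46.25.
Sellers receive Ps = 46.25 + 9 = 55.25; x' = 141 − 1·46.25 = 94.75.
Government outlay = subsidy × quantity = 9 × 94.75 = 852.75.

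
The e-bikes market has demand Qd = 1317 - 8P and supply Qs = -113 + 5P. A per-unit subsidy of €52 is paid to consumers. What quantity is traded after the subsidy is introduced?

Q' = 597

Pre-subsidy: 1317 - 8P = -113 + 5P gives P* = 110, Q* = 437.
With the rebate, buyers effectively pay Pb = Ps − 52, where Ps is the price sellers receive.
Demand in terms of Ps becomes Qd = 1317 − 8(Ps − 52) = 1733 - 8Ps. Setting this equal to supply: 1733 - 8Ps = -113 + 5Ps, so Ps = 142.
Buyers pay Pb = 142 − 52 = 90; Q' = -113 + 5·142 = 597.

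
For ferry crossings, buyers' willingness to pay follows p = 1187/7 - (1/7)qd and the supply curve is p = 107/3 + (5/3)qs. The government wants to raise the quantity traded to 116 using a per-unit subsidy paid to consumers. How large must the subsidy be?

Required subsidy s = 76 per unit

At q = 116, from the demand curve buyers pay pb = 1187/7 − (1/7)·116 = 153; from the supply curve sellers need ps = 107/3 + (5/3)·116 = 229.
The subsidy must fill the gap: s = ps − pb = 229 − 153 = 76.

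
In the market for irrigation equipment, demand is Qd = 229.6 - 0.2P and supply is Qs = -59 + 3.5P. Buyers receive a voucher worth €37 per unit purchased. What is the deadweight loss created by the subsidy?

Pre-subsidy: 229.6 - 0.2P = -59 + 3.5P gives P* = 78, Q* = 214.
With the rebate, buyers effectively pay Pb = Ps − 37, where Ps is the price sellers receive.
Demand in terms of Ps becomes Qd = 229.6 − 0.2(Ps − 37) = 237 - 0.2Ps. Setting this equal to supply: 237 - 0.2Ps = -59 + 3.5Ps, so Ps = 80.
Buyers pay Pb = 80 − 37 = 43; Q' = -59 + 3.5·80 = 221.
The subsidy expands output by 221 − 214 = 7 past the efficient level; on those units the gap between marginal cost and willingness to pay runs from 0 up to 37.
DWL = ½ × 37 × 7 = 129.5.

Deadweight loss = €129.5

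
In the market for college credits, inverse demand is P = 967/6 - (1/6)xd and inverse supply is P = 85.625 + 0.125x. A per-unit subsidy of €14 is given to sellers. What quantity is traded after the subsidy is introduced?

x' = 307

Pre-subsidy: 967/6 - (1/6)x = 85.625 + 0.125x gives x* = 259 and P* = 118.
With the subsidy, sellers receive Ps = Pb + 14 for each unit, where Pb is the price buyers pay.
On the curves, Pb = 967/6 - (1/6)x and Ps = 85.625 + 0.125x; the wedge Ps − Pb = 14 gives 85.625 + 0.125x − (967/6 - (1/6)x) = 14, so x' = 307.
Then Pb = 967/6 − (1/6)·307 = 110 and Ps = 85.625 + 0.125·307 = 124.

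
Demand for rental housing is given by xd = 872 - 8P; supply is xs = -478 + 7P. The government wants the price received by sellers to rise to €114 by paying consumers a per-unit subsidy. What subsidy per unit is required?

Required subsidy s = €45 per unit

At a seller price of 114, quantity supplied is -478 + 7·114 = 320.
Buyers absorb 320 only when they pay Pb with 872 − 8·Pb = 320, i.e. Pb = 69.
s = Ps − Pb = 114 − 69 = 45.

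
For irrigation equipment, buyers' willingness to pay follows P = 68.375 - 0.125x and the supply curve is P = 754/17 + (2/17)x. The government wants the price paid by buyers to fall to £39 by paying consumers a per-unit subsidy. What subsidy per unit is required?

At a buyer price of 39, quantity demanded is 547 − 8·39 = 235.
Sellers supply 235 only when they receive Ps = 754/17 + (2/17)·235 = 72.
s = Ps − Pb = 72 − 39 = 33.

Required subsidy s = £33 per unit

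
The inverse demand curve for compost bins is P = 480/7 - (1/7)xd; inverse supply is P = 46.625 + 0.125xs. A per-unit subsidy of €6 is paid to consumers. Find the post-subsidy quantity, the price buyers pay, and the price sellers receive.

Pre-subsidy: 480/7 - (1/7)x = 46.625 + 0.125x gives x* = 1229/15 and P* = 853/15.
With the rebate, buyers effectively pay Pb = Ps − 6, where Ps is the price sellers receive.
On the curves, Pb = 480/7 - (1/7)x and Ps = 46.625 + 0.125x; the wedge Ps − Pb = 6 gives 46.625 + 0.125x − (480/7 - (1/7)x) = 6, so x' = 313/3.
Then Pb = 480/7 − (1/7)·(313/3) = 161/3 and Ps = 46.625 + 0.125·(313/3) = 179/3.

x' = 313/3; buyers pay 161/3; sellers receive 179/3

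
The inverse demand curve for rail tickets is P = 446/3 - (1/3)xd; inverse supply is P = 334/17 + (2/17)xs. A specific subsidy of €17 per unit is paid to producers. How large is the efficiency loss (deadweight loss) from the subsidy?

Pre-subsidy: 446/3 - (1/3)x = 334/17 + (2/17)x gives x* = 6580/23 and P* = 1226/23.
With the subsidy, sellers receive Ps = Pb + 17 for each unit, where Pb is the price buyers pay.
On the curves, Pb = 446/3 - (1/3)x and Ps = 334/17 + (2/17)x; the wedge Ps − Pb = 17 gives 334/17 + (2/17)x − (446/3 - (1/3)x) = 17, so x' = 7447/23.
Then Pb = 446/3 − (1/3)·(7447/23) = 937/23 and Ps = 334/17 + (2/17)·(7447/23) = 1328/23.
The subsidy expands output by 7447/23 − 6580/23 = 867/23 past the efficient level; on those units the gap between marginal cost and willingness to pay runs from 0 up to 17.
DWL = ½ × 17 × 867/23 = 14739/46.

Deadweight loss = 14739/46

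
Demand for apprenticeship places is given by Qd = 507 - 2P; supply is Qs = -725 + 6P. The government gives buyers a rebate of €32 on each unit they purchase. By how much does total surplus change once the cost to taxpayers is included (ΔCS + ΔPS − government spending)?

Net change in total surplus = -€768

Pre-subsidy: 507 - 2P = -725 + 6P gives P* = 154, Q* = 199.
With the rebate, buyers effectively pay Pb = Ps − 32, where Ps is the price sellers receive.
Demand in terms of Ps becomes Qd = 507 − 2(Ps − 32) = 571 - 2Ps. Setting this equal to supply: 571 - 2Ps = -725 + 6Ps, so Ps = 162.
Buyers pay Pb = 162 − 32 = 130; Q' = -725 + 6·162 = 247.
ΔCS = ½(199 + 247)(154 − 130) = 5352; ΔPS = ½(199 + 247)(162 − 154) = 1784.
Government spending = 32 × 247 = 7904.
Net change = 5352 + 1784 − 7904 = -768. The loss equals the DWL triangle ½·32·48.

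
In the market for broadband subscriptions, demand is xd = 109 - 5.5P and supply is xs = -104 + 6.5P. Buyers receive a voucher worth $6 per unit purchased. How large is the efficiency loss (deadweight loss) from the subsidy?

Deadweight loss = $53.625

Pre-subsidy: 109 - 5.5P = -104 + 6.5P gives P* = 17.75, x* = 11.375.
With the rebate, buyers effectively pay Pb = Ps − 6, where Ps is the price sellers receive.
Demand in terms of Ps becomes xd = 109 − 5.5(Ps − 6) = 142 - 5.5Ps. Setting this equal to supply: 142 - 5.5Ps = -104 + 6.5Ps, so Ps = 20.5.
Buyers pay Pb = 20.5 − 6 = 14.5; x' = -104 + 6.5·20.5 = 29.25.
The subsidy expands output by 29.25 − 11.375 = 17.875 past the efficient level; on those units the gap between marginal cost and willingness to pay runs from 0 up to 6.
DWL = ½ × 6 × 17.875 = 53.625.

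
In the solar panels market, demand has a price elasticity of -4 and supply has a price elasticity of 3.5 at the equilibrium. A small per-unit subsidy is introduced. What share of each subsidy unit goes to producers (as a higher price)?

For a small subsidy around the equilibrium, the benefit split depends on the relative slopes, which at a point are proportional to the elasticities.
Buyer share = εs/(εs + |εd|) = 3.5/(3.5 + 4) = 7/15; seller share = |εd|/(εs + |εd|) = 8/15.
So producers capture 8/15 of the subsidy.

Producer share = 8/15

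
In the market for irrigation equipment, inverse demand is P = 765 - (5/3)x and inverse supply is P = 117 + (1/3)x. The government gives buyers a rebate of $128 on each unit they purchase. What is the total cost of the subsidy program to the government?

Pre-subsidy: 765 - (5/3)x = 117 + (1/3)x gives x* = 324 and P* = 225.
With the rebate, buyers effectively pay Pb = Ps − 128, where Ps is the price sellers receive.
On the curves, Pb = 765 - (5/3)x and Ps = 117 + (1/3)x; the wedge Ps − Pb = 128 gives 117 + (1/3)x − (765 - (5/3)x) = 128, so x' = 388.
Then Pb = 765 − (5/3)·388 = 355/3 and Ps = 117 + (1/3)·388 = 739/3.
Government outlay = subsidy × quantity = 128 × 388 = 49664.

Government cost = $49664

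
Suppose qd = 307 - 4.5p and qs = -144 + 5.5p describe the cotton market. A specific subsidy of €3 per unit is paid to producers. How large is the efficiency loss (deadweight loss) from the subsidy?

Deadweight loss = €11.1375

Pre-subsidy: 307 - 4.5p = -144 + 5.5p gives p* = 45.1, q* = 104.05.
With the subsidy, sellers receive ps = pb + 3 for each unit, where pb is the price buyers pay.
Supply in terms of pb becomes qs = -144 + 5.5(pb + 3) = -127.5 + 5.5pb. Setting this equal to demand: 307 - 4.5pb = -127.5 + 5.5pb, so pb = 43.45.
Sellers receive ps = 43.45 + 3 = 46.45; q' = 307 − 4.5·43.45 = 111.475.
The subsidy expands output by 111.475 − 104.05 = 7.425 past the efficient level; on those units the gap between marginal cost and willingness to pay runs from 0 up to 3.
DWL = ½ × 3 × 7.425 = 11.1375.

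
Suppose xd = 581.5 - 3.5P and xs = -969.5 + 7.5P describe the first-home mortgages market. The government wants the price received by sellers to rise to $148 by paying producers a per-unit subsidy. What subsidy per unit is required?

At a seller price of 148, quantity supplied is -969.5 + 7.5·148 = 140.5.
Buyers absorb 140.5 only when they pay Pb with 581.5 − 3.5·Pb = 140.5, i.e. Pb = 126.
s = Ps − Pb = 148 − 126 = 22.

Required subsidy s = $22 per unit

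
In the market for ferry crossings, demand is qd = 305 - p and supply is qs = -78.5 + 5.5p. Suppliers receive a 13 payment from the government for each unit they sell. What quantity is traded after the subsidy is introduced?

Pre-subsidy: 305 - p = -78.5 + 5.5p gives p* = 59, q* = 246.
With the subsidy, sellers receive ps = pb + 13 for each unit, where pb is the price buyers pay.
Supply in terms of pb becomes qs = -78.5 + 5.5(pb + 13) = -7 + 5.5pb. Setting this equal to demand: 305 - pb = -7 + 5.5pb, so pb = 48.
Sellers receive ps = 48 + 13 = 61; q' = 305 − 1·48 = 257.

q' = 257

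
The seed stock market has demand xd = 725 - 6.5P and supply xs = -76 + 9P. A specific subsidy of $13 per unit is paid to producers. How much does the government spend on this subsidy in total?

Pre-subsidy: 725 - 6.5P = -76 + 9P gives P* = 1602/31, x* = 12062/31.
With the subsidy, sellers receive Ps = Pb + 13 for each unit, where Pb is the price buyers pay.
Supply in terms of Pb becomes xs = -76 + 9(Pb + 13) = 41 + 9Pb. Setting this equal to demand: 725 - 6.5Pb = 41 + 9Pb, so Pb = 1368/31.
Sellers receive Ps = 1368/31 + 13 = 1771/31; x' = 725 − 6.5·(1368/31) = 13583/31.
Government outlay = subsidy × quantity = 13 × 13583/31 = 176579/31.

Government cost = 176579/31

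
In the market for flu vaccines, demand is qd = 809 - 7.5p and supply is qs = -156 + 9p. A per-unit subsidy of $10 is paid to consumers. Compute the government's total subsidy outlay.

Pre-subsidy: 809 - 7.5p = -156 + 9p gives p* = 1930/33, q* = 4074/11.
With the rebate, buyers effectively pay pb = ps − 10, where ps is the price sellers receive.
Demand in terms of ps becomes qd = 809 − 7.5(ps − 10) = 884 - 7.5ps. Setting this equal to supply: 884 - 7.5ps = -156 + 9ps, so ps = 2080/33.
Buyers pay pb = 2080/33 − 10 = 1750/33; q' = -156 + 9·(2080/33) = 4524/11.
Government outlay = subsidy × quantity = 10 × 4524/11 = 45240/11.

Government cost = 45240/11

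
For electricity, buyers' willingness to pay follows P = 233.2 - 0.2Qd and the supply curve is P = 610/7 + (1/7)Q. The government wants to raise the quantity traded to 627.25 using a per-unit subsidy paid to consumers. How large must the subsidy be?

At Q = 627.25, from the demand curve buyers pay Pb = 233.2 − 0.2·627.25 = 107.75; from the supply curve sellers need Ps = 610/7 + (1/7)·627.25 = 176.75.
The subsidy must fill the gap: s = Ps − Pb = 176.75 − 107.75 = 69.

Required subsidy s = 69 per unit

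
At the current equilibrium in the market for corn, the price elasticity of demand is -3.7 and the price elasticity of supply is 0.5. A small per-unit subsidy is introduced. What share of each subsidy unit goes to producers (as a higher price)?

For a small subsidy around the equilibrium, the benefit split depends on the relative slopes, which at a point are proportional to the elasticities.
Buyer share = εs/(εs + |εd|) = 0.5/(0.5 + 3.7) = 5/42; seller share = |εd|/(εs + |εd|) = 37/42.
So producers capture 37/42 of the subsidy.

Producer share = 37/42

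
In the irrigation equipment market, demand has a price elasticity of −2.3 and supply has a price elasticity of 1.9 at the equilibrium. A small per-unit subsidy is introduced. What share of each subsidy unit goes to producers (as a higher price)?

Producer share = 23/42

For a small subsidy around the equilibrium, the benefit split depends on the relative slopes, which at a point are proportional to the elasticities.
Buyer share = εs/(εs + |εd|) = 1.9/(1.9 + 2.3) = 19/42; seller share = |εd|/(εs + |εd|) = 23/42.
So producers capture 23/42 of the subsidy.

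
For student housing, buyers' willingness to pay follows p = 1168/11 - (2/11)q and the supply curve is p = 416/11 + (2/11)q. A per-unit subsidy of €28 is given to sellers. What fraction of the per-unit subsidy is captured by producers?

Pre-subsidy: 1168/11 - (2/11)q = 416/11 + (2/11)q gives q* = 188 and p* = 72.
With the subsidy, sellers receive ps = pb + 28 for each unit, where pb is the price buyers pay.
On the curves, pb = 1168/11 - (2/11)q and ps = 416/11 + (2/11)q; the wedge ps − pb = 28 gives 416/11 + (2/11)q − (1168/11 - (2/11)q) = 28, so q' = 265.
Then pb = 1168/11 − (2/11)·265 = 58 and ps = 416/11 + (2/11)·265 = 86.
Buyers' price falls by p* − pb = 72 − 58 = 14; sellers' price rises by ps − p* = 86 − 72 = 14.
So producers capture 14/28 = 0.5 of each unit of subsidy.

Producer share = 0.5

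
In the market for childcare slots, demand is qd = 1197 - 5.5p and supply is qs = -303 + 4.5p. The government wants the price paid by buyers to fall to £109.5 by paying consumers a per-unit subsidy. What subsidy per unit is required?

At a buyer price of 109.5, quantity demanded is 1197 − 5.5·109.5 = 594.75.
Sellers supply 594.75 only when they receive ps with -303 + 4.5·ps = 594.75, i.e. ps = 199.5.
s = ps − pb = 199.5 − 109.5 = 90.

Required subsidy s = £90 per unit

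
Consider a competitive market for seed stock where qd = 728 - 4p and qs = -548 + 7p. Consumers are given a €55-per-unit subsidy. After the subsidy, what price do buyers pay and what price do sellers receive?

Buyers pay €81; sellers receive €136

Pre-subsidy: 728 - 4p = -548 + 7p gives p* = 116, q* = 264.
With the rebate, buyers effectively pay pb = ps − 55, where ps is the price sellers receive.
Demand in terms of ps becomes qd = 728 − 4(ps − 55) = 948 - 4ps. Setting this equal to supply: 948 - 4ps = -548 + 7ps, so ps = 136.
Buyers pay pb = 136 − 55 = 81; q' = -548 + 7·136 = 404.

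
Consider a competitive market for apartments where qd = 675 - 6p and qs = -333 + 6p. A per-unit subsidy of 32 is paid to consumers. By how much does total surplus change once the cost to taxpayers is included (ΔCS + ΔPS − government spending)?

Net change in total surplus = -1536

Pre-subsidy: 675 - 6p = -333 + 6p gives p* = 84, q* = 171.
With the rebate, buyers effectively pay pb = ps − 32, where ps is the price sellers receive.
Demand in terms of ps becomes qd = 675 − 6(ps − 32) = 867 - 6ps. Setting this equal to supply: 867 - 6ps = -333 + 6ps, so ps = 100.
Buyers pay pb = 100 − 32 = 68; q' = -333 + 6·100 = 267.
ΔCS = ½(171 + 267)(84 − 68) = 3504; ΔPS = ½(171 + 267)(100 − 84) = 3504.
Government spending = 32 × 267 = 8544.
Net change = 3504 + 3504 − 8544 = -1536. The loss equals the DWL triangle ½·32·96.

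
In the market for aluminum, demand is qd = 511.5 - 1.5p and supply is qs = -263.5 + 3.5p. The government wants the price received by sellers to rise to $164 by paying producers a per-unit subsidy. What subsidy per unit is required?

Required subsidy s = $30 per unit

At a seller price of 164, quantity supplied is -263.5 + 3.5·164 = 310.5.
Buyers absorb 310.5 only when they pay pb with 511.5 − 1.5·pb = 310.5, i.e. pb = 134.
s = ps − pb = 164 − 134 = 30.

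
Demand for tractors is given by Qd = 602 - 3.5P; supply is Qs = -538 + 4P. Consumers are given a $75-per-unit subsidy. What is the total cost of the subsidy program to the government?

Government cost = $15750

Pre-subsidy: 602 - 3.5P = -538 + 4P gives P* = 152, Q* = 70.
With the rebate, buyers effectively pay Pb = Ps − 75, where Ps is the price sellers receive.
Demand in terms of Ps becomes Qd = 602 − 3.5(Ps − 75) = 864.5 - 3.5Ps. Setting this equal to supply: 864.5 - 3.5Ps = -538 + 4Ps, so Ps = 187.
Buyers pay Pb = 187 − 75 = 112; Q' = -538 + 4·187 = 210.
Government outlay = subsidy × quantity = 75 × 210 = 15750.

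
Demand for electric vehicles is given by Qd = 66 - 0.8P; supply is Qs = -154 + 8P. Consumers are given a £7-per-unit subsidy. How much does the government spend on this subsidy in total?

Government cost = 3934/11

Pre-subsidy: 66 - 0.8P = -154 + 8P gives P* = 25, Q* = 46.
With the rebate, buyers effectively pay Pb = Ps − 7, where Ps is the price sellers receive.
Demand in terms of Ps becomes Qd = 66 − 0.8(Ps − 7) = 71.6 - 0.8Ps. Setting this equal to supply: 71.6 - 0.8Ps = -154 + 8Ps, so Ps = 282/11.
Buyers pay Pb = 282/11 − 7 = 205/11; Q' = -154 + 8·(282/11) = 562/11.
Government outlay = subsidy × quantity = 7 × 562/11 = 3934/11.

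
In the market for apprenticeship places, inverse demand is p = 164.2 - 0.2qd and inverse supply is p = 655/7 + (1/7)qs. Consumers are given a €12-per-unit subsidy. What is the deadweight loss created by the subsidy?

Deadweight loss = €210

Pre-subsidy: 164.2 - 0.2q = 655/7 + (1/7)q gives q* = 206 and p* = 123.
With the rebate, buyers effectively pay pb = ps − 12, where ps is the price sellers receive.
On the curves, pb = 164.2 - 0.2q and ps = 655/7 + (1/7)q; the wedge ps − pb = 12 gives 655/7 + (1/7)q − (164.2 - 0.2q) = 12, so q' = 241.
Then pb = 164.2 − 0.2·241 = 116 and ps = 655/7 + (1/7)·241 = 128.
The subsidy expands output by 241 − 206 = 35 past the efficient level; on those units the gap between marginal cost and willingness to pay runs from 0 up to 12.
DWL = ½ × 12 × 35 = 210.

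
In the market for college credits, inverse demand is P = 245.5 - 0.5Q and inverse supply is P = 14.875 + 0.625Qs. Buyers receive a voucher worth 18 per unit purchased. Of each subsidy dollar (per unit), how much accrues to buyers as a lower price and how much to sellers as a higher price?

Pre-subsidy: 245.5 - 0.5Q = 14.875 + 0.625Q gives Q* = 205 and P* = 143.
With the rebate, buyers effectively pay Pb = Ps − 18, where Ps is the price sellers receive.
On the curves, Pb = 245.5 - 0.5Q and Ps = 14.875 + 0.625Q; the wedge Ps − Pb = 18 gives 14.875 + 0.625Q − (245.5 - 0.5Q) = 18, so Q' = 221.
Then Pb = 245.5 − 0.5·221 = 135 and Ps = 14.875 + 0.625·221 = 153.
Buyers' price falls by P* − Pb = 143 − 135 = 8; sellers' price rises by Ps − P* = 153 − 143 = 10.

Buyers gain 8 per unit; sellers gain 10 per unit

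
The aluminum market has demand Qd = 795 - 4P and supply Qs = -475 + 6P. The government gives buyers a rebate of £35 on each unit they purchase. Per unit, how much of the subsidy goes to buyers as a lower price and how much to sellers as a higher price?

Pre-subsidy: 795 - 4P = -475 + 6P gives P* = 127, Q* = 287.
With the rebate, buyers effectively pay Pb = Ps − 35, where Ps is the price sellers receive.
Demand in terms of Ps becomes Qd = 795 − 4(Ps − 35) = 935 - 4Ps. Setting this equal to supply: 935 - 4Ps = -475 + 6Ps, so Ps = 141.
Buyers pay Pb = 141 − 35 = 106; Q' = -475 + 6·141 = 371.
Buyers' price falls by P* − Pb = 127 − 106 = 21; sellers' price rises by Ps − P* = 141 − 127 = 14.

Buyers gain £21 per unit; sellers gain £14 per unit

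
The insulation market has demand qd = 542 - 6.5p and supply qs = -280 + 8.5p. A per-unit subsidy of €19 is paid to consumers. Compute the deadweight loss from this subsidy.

Pre-subsidy: 542 - 6.5p = -280 + 8.5p gives p* = 54.8, q* = 185.8.
With the rebate, buyers effectively pay pb = ps − 19, where ps is the price sellers receive.
Demand in terms of ps becomes qd = 542 − 6.5(ps − 19) = 665.5 - 6.5ps. Setting this equal to supply: 665.5 - 6.5ps = -280 + 8.5ps, so ps = 1891/30.
Buyers pay pb = 1891/30 − 19 = 1321/30; q' = -280 + 8.5·(1891/30) = 15347/60.
The subsidy expands output by 15347/60 − 185.8 = 4199/60 past the efficient level; on those units the gap between marginal cost and willingness to pay runs from 0 up to 19.
DWL = ½ × 19 × 4199/60 = 79781/120.

Deadweight loss = 79781/120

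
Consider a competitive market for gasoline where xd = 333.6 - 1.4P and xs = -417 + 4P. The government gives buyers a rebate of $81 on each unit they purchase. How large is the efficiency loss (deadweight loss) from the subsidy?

Pre-subsidy: 333.6 - 1.4P = -417 + 4P gives P* = 139, x* = 139.
With the rebate, buyers effectively pay Pb = Ps − 81, where Ps is the price sellers receive.
Demand in terms of Ps becomes xd = 333.6 − 1.4(Ps − 81) = 447 - 1.4Ps. Setting this equal to supply: 447 - 1.4Ps = -417 + 4Ps, so Ps = 160.
Buyers pay Pb = 160 − 81 = 79; x' = -417 + 4·160 = 223.
The subsidy expands output by 223 − 139 = 84 past the efficient level; on those units the gap between marginal cost and willingness to pay runs from 0 up to 81.
DWL = ½ × 81 × 84 = 3402.

Deadweight loss = $3402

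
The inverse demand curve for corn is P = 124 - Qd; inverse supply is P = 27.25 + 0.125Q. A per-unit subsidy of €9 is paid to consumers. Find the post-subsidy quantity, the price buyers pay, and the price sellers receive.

Pre-subsidy: 124 - Q = 27.25 + 0.125Q gives Q* = 86 and P* = 38.
With the rebate, buyers effectively pay Pb = Ps − 9, where Ps is the price sellers receive.
On the curves, Pb = 124 - Q and Ps = 27.25 + 0.125Q; the wedge Ps − Pb = 9 gives 27.25 + 0.125Q − (124 - Q) = 9, so Q' = 94.
Then Pb = 124 − 1·94 = 30 and Ps = 27.25 + 0.125·94 = 39.

Q' = 94; buyers pay €30; sellers receive €39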